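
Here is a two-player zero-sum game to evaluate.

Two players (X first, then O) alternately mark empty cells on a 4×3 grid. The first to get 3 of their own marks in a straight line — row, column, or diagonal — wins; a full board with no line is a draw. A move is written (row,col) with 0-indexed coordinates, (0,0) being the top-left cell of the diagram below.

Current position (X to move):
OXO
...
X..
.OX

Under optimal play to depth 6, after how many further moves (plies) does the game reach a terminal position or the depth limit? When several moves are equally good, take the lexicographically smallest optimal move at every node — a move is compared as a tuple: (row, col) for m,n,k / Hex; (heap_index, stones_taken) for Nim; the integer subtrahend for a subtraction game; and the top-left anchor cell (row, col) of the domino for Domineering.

ply 1, X at OXO/.../X../.OX | (1,0)=+1→OXO/X../X../.OX*; (1,1)=+1→OXO/.X./X../.OX; (1,2)=+1→OXO/..X/X../.OX; (2,1)=+1→OXO/.../XX./.OX; (2,2)=+1→OXO/.../X.X/.OX; (3,0)=+1→OXO/.../X../XOX
ply 2, O at OXO/X../X../.OX | (1,1)=-1→OXO/XO./X../.OX*; (1,2)=-1→OXO/X.O/X../.OX; (2,1)=-1→OXO/X../XO./.OX; (2,2)=-1→OXO/X../X.O/.OX; (3,0)=-1→OXO/X../X../OOX
ply 3, X at OXO/XO./X../.OX | (1,2)=-1→OXO/XOX/X../.OX; (2,1)=+1→OXO/XO./XX./.OX*; (2,2)=-1→OXO/XO./X.X/.OX; (3,0)=+1→OXO/XO./X../XOX
ply 4: OXO/XO./XX./.OX is terminal -1 (O); from OXO/.../X../.OX depth 6

PV length from [OXO/.../X../.OX]: 3 plies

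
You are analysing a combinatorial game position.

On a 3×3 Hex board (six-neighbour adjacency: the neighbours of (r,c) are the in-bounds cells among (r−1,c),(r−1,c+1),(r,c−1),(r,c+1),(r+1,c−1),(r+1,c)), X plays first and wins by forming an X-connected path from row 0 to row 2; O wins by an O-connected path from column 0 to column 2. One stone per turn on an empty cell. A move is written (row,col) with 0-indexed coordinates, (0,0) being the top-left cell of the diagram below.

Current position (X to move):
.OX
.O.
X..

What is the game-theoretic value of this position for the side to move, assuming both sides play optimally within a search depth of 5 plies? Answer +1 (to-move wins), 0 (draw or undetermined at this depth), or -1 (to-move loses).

value(.OX/.O./X.., X) = +1

p1 X@[.OX/.O./X..]: (0,0)[XOX/.O./X..]+1* (1,0)[.OX/XO./X..]+1 (1,2)[.OX/.OX/X..]+1 (2,1)[.OX/.O./XX.]-1 (2,2)[.OX/.O./X.X]-1
p2 O@[XOX/.O./X..]: (1,0)[XOX/OO./X..]-1* (1,2)[XOX/.OO/X..]-1 (2,1)[XOX/.O./XO.]-1 (2,2)[XOX/.O./X.O]-1
p3 X@[XOX/OO./X..]: (1,2)[XOX/OOX/X..]+1* (2,1)[XOX/OO./XX.]-1 (2,2)[XOX/OO./X.X]-1
p4 O@[XOX/OOX/X..]: (2,1)[XOX/OOX/XO.]-1* (2,2)[XOX/OOX/X.O]-1
p5 X@[XOX/OOX/XO.]: (2,2)[XOX/OOX/XOX]+1*
p6 O@[XOX/OOX/XOX] terminal -1; root [.OX/.O./X..] d5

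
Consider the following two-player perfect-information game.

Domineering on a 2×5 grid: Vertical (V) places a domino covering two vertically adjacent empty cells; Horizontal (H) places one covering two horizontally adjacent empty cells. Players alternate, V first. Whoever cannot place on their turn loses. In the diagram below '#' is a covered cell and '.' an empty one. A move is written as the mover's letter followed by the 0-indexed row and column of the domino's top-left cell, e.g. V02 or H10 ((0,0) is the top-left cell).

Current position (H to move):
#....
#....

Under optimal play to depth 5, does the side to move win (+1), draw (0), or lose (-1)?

value(#..../#...., H) = +1

[#..../#....] H move#1: H01:-1/###../#...., H02:+1/#.##./#....*, H03:-1/#..##/#...., H11:-1/#..../###.., H12:+1/#..../#.##., H13:-1/#..../#..##
[#.##./#....] V move#2: V01:-1/####./##...*, V04:-1/#.###/#...#
[####./##...] H move#3: H12:-1/####./####., H13:+1/####./##.##*
[####./##.##] end (terminal -1, V#4); searched #..../#.... to 5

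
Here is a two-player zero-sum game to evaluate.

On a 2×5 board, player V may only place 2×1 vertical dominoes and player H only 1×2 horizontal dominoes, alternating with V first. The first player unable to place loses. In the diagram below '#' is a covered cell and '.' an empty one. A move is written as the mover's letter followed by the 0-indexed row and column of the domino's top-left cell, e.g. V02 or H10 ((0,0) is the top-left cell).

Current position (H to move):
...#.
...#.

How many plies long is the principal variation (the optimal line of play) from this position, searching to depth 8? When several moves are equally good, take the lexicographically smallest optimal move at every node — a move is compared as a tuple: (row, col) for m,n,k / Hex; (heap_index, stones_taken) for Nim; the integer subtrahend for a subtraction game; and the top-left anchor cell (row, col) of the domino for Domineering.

p1 H@[...#./...#.]: H00[##.#./...#.]-1* H01[.###./...#.]-1 H10[...#./##.#.]-1 H11[...#./.###.]-1
p2 V@[##.#./...#.]: V02[####./..##.]+1* V04[##.##/...##]-1
p3 H@[####./..##.]: H10[####./####.]-1*
p4 V@[####./####.]: V04[#####/#####]+1*
p5 H@[#####/#####] terminal -1; root [...#./...#.] d8

PV length from [...#./...#.]: 4 plies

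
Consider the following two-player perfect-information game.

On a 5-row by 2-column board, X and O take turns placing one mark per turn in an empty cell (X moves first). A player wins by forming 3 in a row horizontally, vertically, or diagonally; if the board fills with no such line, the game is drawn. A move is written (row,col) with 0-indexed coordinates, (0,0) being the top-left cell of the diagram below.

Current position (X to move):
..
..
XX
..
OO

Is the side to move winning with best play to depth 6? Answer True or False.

ply 1, X at ../../XX/../OO | (0,0)=+1→X./../XX/../OO*; (0,1)=+1→.X/../XX/../OO; (1,0)=+1→../X./XX/../OO; (1,1)=+1→../.X/XX/../OO; (3,0)=+1→../../XX/X./OO; (3,1)=+1→../../XX/.X/OO
ply 2, O at X./../XX/../OO | (0,1)=-1→XO/../XX/../OO*; (1,0)=-1→X./O./XX/../OO; (1,1)=-1→X./.O/XX/../OO; (3,0)=-1→X./../XX/O./OO; (3,1)=-1→X./../XX/.O/OO
ply 3, X at XO/../XX/../OO | (1,0)=+1→XO/X./XX/../OO*; (1,1)=+1→XO/.X/XX/../OO; (3,0)=+0→XO/../XX/X./OO; (3,1)=+1→XO/../XX/.X/OO
ply 4: XO/X./XX/../OO is terminal -1 (O); from ../../XX/../OO depth 6

X winning at [../../XX/../OO]: True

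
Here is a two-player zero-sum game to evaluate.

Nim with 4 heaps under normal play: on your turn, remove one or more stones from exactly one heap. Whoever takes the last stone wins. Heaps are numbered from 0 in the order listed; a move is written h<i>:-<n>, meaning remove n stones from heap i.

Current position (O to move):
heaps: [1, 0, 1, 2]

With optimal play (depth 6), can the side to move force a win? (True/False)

p1 O@[(1,0,1,2)]: h0:-1[(0,0,1,2)]-1 h2:-1[(1,0,0,2)]-1 h3:-1[(1,0,1,1)]-1 h3:-2[(1,0,1,0)]+1*
p2 X@[(1,0,1,0)]: h0:-1[(0,0,1,0)]-1* h2:-1[(1,0,0,0)]-1
p3 O@[(0,0,1,0)]: h2:-1[(0,0,0,0)]+1*
p4 X@[(0,0,0,0)] terminal -1; root [(1,0,1,2)] d6

O winning at [(1,0,1,2)]: True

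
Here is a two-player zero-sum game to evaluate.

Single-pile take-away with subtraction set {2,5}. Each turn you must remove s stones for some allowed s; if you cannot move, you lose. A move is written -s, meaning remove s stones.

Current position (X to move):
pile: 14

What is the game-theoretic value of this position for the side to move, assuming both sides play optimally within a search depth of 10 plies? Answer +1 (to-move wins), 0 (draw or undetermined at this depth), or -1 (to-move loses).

p1 X@[14]: -2[12]-1* -5[9]-1
p2 O@[12]: -2[10]-1 -5[7]+1*
p3 X@[7]: -2[5]-1* -5[2]-1
p4 O@[5]: -2[3]-1 -5[0]+1*
p5 X@[0] terminal -1; root [14] d10

value(14, X) = -1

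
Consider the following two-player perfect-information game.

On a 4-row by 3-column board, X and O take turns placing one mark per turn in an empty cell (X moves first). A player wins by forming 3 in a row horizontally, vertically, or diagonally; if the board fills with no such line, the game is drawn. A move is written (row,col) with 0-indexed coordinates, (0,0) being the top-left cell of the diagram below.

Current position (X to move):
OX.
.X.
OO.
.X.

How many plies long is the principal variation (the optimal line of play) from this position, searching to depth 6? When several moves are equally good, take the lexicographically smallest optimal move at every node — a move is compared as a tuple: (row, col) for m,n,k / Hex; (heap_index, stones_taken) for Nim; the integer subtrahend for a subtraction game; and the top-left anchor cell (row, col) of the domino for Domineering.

[OX./.X./OO./.X.] X move#1: (0,2):-1/OXX/.X./OO./.X.*, (1,0):-1/OX./XX./OO./.X., (1,2):-1/OX./.XX/OO./.X., (2,2):-1/OX./.X./OOX/.X., (3,0):-1/OX./.X./OO./XX., (3,2):-1/OX./.X./OO./.XX
[OXX/.X./OO./.X.] O move#2: (1,0):+1/OXX/OX./OO./.X.*, (1,2):+1/OXX/.XO/OO./.X., (2,2):+1/OXX/.X./OOO/.X., (3,0):+1/OXX/.X./OO./OX., (3,2):+1/OXX/.X./OO./.XO
[OXX/OX./OO./.X.] end (terminal -1, X#3); searched OX./.X./OO./.X. to 6

PV length from [OX./.X./OO./.X.]: 2 plies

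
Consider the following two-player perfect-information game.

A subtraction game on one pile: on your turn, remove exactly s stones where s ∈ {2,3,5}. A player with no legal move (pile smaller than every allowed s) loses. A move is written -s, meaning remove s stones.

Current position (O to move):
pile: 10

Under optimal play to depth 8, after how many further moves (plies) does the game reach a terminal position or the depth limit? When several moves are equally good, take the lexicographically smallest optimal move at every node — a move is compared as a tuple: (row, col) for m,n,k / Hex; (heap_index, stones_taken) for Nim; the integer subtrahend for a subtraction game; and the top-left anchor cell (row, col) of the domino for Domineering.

PV length from [10]: 3 plies

p1 O@[10]: -2[8]+1* -3[7]+1 -5[5]-1
p2 X@[8]: -2[6]-1* -3[5]-1 -5[3]-1
p3 O@[6]: -2[4]-1 -3[3]-1 -5[1]+1*
p4 X@[1] terminal -1; root [10] d8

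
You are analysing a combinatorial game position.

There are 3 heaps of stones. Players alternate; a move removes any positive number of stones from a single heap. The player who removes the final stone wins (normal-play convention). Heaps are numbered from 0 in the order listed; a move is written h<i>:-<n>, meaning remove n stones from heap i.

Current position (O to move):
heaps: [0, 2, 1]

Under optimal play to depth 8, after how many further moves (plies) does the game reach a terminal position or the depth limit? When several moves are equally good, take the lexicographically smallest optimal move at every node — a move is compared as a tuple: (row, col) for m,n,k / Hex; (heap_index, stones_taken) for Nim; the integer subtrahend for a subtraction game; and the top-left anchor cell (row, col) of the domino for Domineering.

[(0,2,1)] O move#1: h1:-1:+1/(0,1,1)*, h1:-2:-1/(0,0,1), h2:-1:-1/(0,2,0)
[(0,1,1)] X move#2: h1:-1:-1/(0,0,1)*, h2:-1:-1/(0,1,0)
[(0,0,1)] O move#3: h2:-1:+1/(0,0,0)*
[(0,0,0)] end (terminal -1, X#4); searched (0,2,1) to 8

PV length from [(0,2,1)]: 3 plies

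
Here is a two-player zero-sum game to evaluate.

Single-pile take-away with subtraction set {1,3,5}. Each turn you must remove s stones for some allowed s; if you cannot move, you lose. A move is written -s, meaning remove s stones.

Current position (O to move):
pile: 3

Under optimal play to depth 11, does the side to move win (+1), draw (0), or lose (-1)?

value(3, O) = +1

ply 1, O at 3 | -1=+1→2*; -3=+1→0
ply 2, X at 2 | -1=-1→1*
ply 3, O at 1 | -1=+1→0*
ply 4: 0 is terminal -1 (X); from 3 depth 11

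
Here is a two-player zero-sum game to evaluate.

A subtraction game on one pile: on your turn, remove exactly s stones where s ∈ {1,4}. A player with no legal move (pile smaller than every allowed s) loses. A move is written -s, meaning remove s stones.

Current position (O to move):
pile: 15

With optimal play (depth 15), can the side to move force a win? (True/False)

p1 O@[15]: -1[14]-1* -4[11]-1
p2 X@[14]: -1[13]-1 -4[10]+1*
p3 O@[10]: -1[9]-1* -4[6]-1
p4 X@[9]: -1[8]-1 -4[5]+1*
p5 O@[5]: -1[4]-1* -4[1]-1
p6 X@[4]: -1[3]-1 -4[0]+1*
p7 O@[0] terminal -1; root [15] d15

O winning at [15]: False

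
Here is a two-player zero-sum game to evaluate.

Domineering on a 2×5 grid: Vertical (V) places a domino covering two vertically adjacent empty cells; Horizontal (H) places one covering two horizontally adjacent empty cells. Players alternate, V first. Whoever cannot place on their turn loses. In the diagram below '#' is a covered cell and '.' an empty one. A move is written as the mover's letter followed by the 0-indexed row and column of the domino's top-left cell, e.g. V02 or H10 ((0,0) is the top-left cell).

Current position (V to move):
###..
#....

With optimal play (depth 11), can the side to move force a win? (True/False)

V winning at [###../#....]: True

[###../#....] V move#1: V03:+1/####./#..#.*, V04:-1/###.#/#...#
[####./#..#.] H move#2: H11:-1/####./####.*
[####./####.] V move#3: V04:+1/#####/#####*
[#####/#####] end (terminal -1, H#4); searched ###../#.... to 11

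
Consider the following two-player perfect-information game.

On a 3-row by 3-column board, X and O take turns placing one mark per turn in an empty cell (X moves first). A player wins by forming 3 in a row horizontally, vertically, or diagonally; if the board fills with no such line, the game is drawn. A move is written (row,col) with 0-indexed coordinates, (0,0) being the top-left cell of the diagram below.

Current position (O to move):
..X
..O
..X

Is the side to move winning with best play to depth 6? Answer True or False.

p1 O@[..X/..O/..X]: (0,0)[O.X/..O/..X]-1 (0,1)[.OX/..O/..X]-1 (1,0)[..X/O.O/..X]-1 (1,1)[..X/.OO/..X]+0* (2,0)[..X/..O/O.X]-1 (2,1)[..X/..O/.OX]-1
p2 X@[..X/.OO/..X]: (0,0)[X.X/.OO/..X]-1 (0,1)[.XX/.OO/..X]-1 (1,0)[..X/XOO/..X]+0* (2,0)[..X/.OO/X.X]-1 (2,1)[..X/.OO/.XX]-1
p3 O@[..X/XOO/..X]: (0,0)[O.X/XOO/..X]+0* (0,1)[.OX/XOO/..X]+0 (2,0)[..X/XOO/O.X]+0 (2,1)[..X/XOO/.OX]+0
p4 X@[O.X/XOO/..X]: (0,1)[OXX/XOO/..X]+0* (2,0)[O.X/XOO/X.X]+0 (2,1)[O.X/XOO/.XX]+0
p5 O@[OXX/XOO/..X]: (2,0)[OXX/XOO/O.X]+0* (2,1)[OXX/XOO/.OX]+0
p6 X@[OXX/XOO/O.X]: (2,1)[OXX/XOO/OXX]+0*
p7 O@[OXX/XOO/OXX] terminal +0; root [..X/..O/..X] d6

O winning at [..X/..O/..X]: False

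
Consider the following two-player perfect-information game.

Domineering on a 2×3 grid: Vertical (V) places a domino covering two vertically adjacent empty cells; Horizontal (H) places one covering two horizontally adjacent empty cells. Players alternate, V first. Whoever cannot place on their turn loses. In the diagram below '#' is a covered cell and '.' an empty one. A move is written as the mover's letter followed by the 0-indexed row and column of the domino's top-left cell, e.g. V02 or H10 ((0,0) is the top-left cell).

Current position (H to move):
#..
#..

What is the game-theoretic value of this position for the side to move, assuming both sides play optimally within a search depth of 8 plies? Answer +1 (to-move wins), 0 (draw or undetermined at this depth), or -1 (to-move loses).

value(#../#.., H) = +1

ply 1, H at #../#.. | H01=+1→###/#..*; H11=+1→#../###
ply 2: ###/#.. is terminal -1 (V); from #../#.. depth 8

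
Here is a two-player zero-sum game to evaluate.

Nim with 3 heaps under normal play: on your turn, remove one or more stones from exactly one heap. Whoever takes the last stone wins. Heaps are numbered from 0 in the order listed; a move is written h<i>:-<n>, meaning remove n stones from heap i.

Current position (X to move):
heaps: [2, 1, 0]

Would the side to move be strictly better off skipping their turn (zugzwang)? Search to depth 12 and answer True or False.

zugzwang((2,1,0), X) = False

p1 X@[(2,1,0)]: h0:-1[(1,1,0)]+1* h0:-2[(0,1,0)]-1 h1:-1[(2,0,0)]-1
p2 O@[(1,1,0)]: h0:-1[(0,1,0)]-1* h1:-1[(1,0,0)]-1
p3 X@[(0,1,0)]: h1:-1[(0,0,0)]+1*
p4 O@[(0,0,0)] terminal -1; root [(2,1,0)] d12
if X skipped the turn, O would face:
~ p1 O@[(2,1,0)]: h0:-1[(1,1,0)]+1* h0:-2[(0,1,0)]-1 h1:-1[(2,0,0)]-1
~ p2 X@[(1,1,0)]: h0:-1[(0,1,0)]-1* h1:-1[(1,0,0)]-1
~ p3 O@[(0,1,0)]: h1:-1[(0,0,0)]+1*
~ p4 X@[(0,0,0)] terminal -1; root [(2,1,0)] d12
compare (X): move=+1 vs pass=-1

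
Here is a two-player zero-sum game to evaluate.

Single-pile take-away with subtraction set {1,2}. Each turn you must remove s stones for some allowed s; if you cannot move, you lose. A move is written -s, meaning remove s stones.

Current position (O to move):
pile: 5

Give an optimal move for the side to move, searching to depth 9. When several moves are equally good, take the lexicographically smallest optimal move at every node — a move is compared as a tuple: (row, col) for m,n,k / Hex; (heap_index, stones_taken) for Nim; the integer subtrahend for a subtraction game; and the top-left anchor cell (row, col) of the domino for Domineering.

O's best at [5]: -2

[5] O move#1: -1:-1/4, -2:+1/3*
[3] X move#2: -1:-1/2*, -2:-1/1
[2] O move#3: -1:-1/1, -2:+1/0*
[0] end (terminal -1, X#4); searched 5 to 9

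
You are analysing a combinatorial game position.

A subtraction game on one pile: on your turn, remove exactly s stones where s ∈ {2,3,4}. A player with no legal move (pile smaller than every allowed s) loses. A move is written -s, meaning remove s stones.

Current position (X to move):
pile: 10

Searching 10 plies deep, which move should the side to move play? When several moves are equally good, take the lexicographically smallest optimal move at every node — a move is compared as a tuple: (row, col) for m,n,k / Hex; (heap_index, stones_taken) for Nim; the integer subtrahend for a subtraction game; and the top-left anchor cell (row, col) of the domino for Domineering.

[10] X move#1: -2:-1/8, -3:+1/7*, -4:+1/6
[7] O move#2: -2:-1/5*, -3:-1/4, -4:-1/3
[5] X move#3: -2:-1/3, -3:-1/2, -4:+1/1*
[1] end (terminal -1, O#4); searched 10 to 10

X's best at [10]: -3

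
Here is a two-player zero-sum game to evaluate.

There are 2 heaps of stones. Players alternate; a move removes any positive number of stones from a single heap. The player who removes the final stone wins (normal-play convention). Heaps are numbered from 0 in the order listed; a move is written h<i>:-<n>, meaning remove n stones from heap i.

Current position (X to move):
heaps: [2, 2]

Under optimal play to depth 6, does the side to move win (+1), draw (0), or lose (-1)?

value((2,2), X) = -1

ply 1, X at (2,2) | h0:-1=-1→(1,2)*; h0:-2=-1→(0,2); h1:-1=-1→(2,1); h1:-2=-1→(2,0)
ply 2, O at (1,2) | h0:-1=-1→(0,2); h1:-1=+1→(1,1)*; h1:-2=-1→(1,0)
ply 3, X at (1,1) | h0:-1=-1→(0,1)*; h1:-1=-1→(1,0)
ply 4, O at (0,1) | h1:-1=+1→(0,0)*
ply 5: (0,0) is terminal -1 (X); from (2,2) depth 6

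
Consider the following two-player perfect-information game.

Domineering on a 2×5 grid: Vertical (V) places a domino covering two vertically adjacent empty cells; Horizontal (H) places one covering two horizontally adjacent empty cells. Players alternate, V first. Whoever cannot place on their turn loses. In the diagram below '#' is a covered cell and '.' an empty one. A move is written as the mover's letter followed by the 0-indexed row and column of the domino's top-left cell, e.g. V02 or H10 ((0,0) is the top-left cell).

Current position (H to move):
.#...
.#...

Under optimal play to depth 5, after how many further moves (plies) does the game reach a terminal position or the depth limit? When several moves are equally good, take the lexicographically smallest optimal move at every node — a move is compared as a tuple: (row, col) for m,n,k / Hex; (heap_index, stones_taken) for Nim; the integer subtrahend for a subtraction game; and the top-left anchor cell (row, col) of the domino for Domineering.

PV length from [.#.../.#...]: 4 plies

ply 1, H at .#.../.#... | H02=-1→.###./.#...*; H03=-1→.#.##/.#...; H12=-1→.#.../.###.; H13=-1→.#.../.#.##
ply 2, V at .###./.#... | V00=-1→####./##...; V04=+1→.####/.#..#*
ply 3, H at .####/.#..# | H12=-1→.####/.####*
ply 4, V at .####/.#### | V00=+1→#####/#####*
ply 5: #####/##### is terminal -1 (H); from .#.../.#... depth 5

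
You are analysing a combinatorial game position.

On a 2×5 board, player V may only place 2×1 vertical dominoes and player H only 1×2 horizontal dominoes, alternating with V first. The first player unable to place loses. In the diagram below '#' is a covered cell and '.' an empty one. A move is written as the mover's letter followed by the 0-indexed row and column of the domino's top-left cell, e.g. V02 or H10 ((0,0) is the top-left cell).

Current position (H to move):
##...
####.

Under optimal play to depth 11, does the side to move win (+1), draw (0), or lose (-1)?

value(##.../####., H) = +1

ply 1, H at ##.../####. | H02=-1→####./####.; H03=+1→##.##/####.*
ply 2: ##.##/####. is terminal -1 (V); from ##.../####. depth 11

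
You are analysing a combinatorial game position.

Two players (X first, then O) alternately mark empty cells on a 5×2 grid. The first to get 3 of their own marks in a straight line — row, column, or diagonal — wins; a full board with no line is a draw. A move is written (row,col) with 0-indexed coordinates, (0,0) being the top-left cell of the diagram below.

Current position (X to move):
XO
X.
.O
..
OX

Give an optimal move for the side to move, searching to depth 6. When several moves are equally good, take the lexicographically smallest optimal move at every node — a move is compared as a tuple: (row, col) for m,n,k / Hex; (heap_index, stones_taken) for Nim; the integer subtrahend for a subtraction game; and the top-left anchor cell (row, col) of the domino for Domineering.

ply 1, X at XO/X./.O/../OX | (1,1)=+0→XO/XX/.O/../OX; (2,0)=+1→XO/X./XO/../OX*; (3,0)=-1→XO/X./.O/X./OX; (3,1)=-1→XO/X./.O/.X/OX
ply 2: XO/X./XO/../OX is terminal -1 (O); from XO/X./.O/../OX depth 6

X's best at [XO/X./.O/../OX]: (2,0)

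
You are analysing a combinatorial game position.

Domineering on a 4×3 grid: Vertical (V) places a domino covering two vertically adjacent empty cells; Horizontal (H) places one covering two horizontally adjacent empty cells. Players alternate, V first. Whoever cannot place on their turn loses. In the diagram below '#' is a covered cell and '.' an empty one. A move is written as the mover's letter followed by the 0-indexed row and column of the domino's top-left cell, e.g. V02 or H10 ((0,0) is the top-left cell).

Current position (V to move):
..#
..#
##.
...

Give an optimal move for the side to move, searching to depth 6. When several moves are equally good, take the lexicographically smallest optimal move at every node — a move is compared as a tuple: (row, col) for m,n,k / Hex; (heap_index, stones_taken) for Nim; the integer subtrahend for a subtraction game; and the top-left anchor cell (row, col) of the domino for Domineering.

V's best at [..#/..#/##./...]: V00

[..#/..#/##./...] V move#1: V00:+1/#.#/#.#/##./...*, V01:+1/.##/.##/##./..., V22:-1/..#/..#/###/..#
[#.#/#.#/##./...] H move#2: H30:-1/#.#/#.#/##./##.*, H31:-1/#.#/#.#/##./.##
[#.#/#.#/##./##.] V move#3: V01:+1/###/###/##./##.*, V22:+1/#.#/#.#/###/###
[###/###/##./##.] end (terminal -1, H#4); searched ..#/..#/##./... to 6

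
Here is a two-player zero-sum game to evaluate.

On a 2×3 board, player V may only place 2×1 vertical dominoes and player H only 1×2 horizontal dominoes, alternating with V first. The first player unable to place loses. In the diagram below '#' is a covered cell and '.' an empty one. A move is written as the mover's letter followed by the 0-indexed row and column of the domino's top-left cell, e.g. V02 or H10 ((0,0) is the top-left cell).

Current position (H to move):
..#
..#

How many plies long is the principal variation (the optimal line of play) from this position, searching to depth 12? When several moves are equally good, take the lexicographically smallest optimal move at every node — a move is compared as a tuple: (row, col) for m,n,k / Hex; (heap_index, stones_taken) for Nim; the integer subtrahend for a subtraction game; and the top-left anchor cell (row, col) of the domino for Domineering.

ply 1, H at ..#/..# | H00=+1→###/..#*; H10=+1→..#/###
ply 2: ###/..# is terminal -1 (V); from ..#/..# depth 12

PV length from [..#/..#]: 1 ply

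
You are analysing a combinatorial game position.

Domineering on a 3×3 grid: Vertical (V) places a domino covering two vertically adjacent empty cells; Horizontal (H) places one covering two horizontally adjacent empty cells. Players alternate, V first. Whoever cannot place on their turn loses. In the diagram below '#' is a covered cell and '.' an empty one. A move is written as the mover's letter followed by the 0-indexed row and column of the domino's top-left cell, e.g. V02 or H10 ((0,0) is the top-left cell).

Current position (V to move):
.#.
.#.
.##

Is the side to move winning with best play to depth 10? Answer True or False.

V winning at [.#./.#./.##]: True

ply 1, V at .#./.#./.## | V00=+1→##./##./.##*; V02=+1→.##/.##/.##; V10=+1→.#./##./###
ply 2: ##./##./.## is terminal -1 (H); from .#./.#./.## depth 10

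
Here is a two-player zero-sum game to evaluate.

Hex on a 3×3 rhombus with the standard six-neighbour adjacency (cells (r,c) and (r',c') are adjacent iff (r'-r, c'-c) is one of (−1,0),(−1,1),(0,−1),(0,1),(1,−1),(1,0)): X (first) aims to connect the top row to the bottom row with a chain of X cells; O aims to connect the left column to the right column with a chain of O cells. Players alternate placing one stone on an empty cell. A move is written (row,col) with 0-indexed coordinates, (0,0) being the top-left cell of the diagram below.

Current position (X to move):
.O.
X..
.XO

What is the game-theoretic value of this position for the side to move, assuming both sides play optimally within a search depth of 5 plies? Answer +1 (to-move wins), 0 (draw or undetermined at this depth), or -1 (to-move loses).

[.O./X../.XO] X move#1: (0,0):+1/XO./X../.XO*, (0,2):+1/.OX/X../.XO, (1,1):+1/.O./XX./.XO, (1,2):+1/.O./X.X/.XO, (2,0):+1/.O./X../XXO
[XO./X../.XO] O move#2: (0,2):-1/XOO/X../.XO*, (1,1):-1/XO./XO./.XO, (1,2):-1/XO./X.O/.XO, (2,0):-1/XO./X../OXO
[XOO/X../.XO] X move#3: (1,1):+1/XOO/XX./.XO*, (1,2):+1/XOO/X.X/.XO, (2,0):+1/XOO/X../XXO
[XOO/XX./.XO] end (terminal -1, O#4); searched .O./X../.XO to 5

value(.O./X../.XO, X) = +1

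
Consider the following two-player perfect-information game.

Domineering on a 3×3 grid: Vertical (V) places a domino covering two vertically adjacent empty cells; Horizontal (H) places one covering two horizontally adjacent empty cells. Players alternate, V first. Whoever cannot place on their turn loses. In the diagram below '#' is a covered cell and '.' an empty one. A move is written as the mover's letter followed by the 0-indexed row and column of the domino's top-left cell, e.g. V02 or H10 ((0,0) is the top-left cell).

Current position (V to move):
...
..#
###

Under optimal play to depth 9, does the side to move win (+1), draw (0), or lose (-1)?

value(.../..#/###, V) = +1

ply 1, V at .../..#/### | V00=-1→#../#.#/###; V01=+1→.#./.##/###*
ply 2: .#./.##/### is terminal -1 (H); from .../..#/### depth 9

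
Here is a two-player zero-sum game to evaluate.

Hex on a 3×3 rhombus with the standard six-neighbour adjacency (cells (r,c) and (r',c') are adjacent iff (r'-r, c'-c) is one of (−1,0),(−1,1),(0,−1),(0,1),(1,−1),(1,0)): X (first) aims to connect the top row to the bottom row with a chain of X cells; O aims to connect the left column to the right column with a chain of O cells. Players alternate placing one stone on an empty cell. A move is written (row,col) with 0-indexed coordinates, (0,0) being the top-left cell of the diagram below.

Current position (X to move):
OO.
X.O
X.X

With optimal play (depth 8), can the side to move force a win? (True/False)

X winning at [OO./X.O/X.X]: False

[OO./X.O/X.X] X move#1: (0,2):-1/OOX/X.O/X.X*, (1,1):-1/OO./XXO/X.X, (2,1):-1/OO./X.O/XXX
[OOX/X.O/X.X] O move#2: (1,1):+1/OOX/XOO/X.X*, (2,1):-1/OOX/X.O/XOX
[OOX/XOO/X.X] end (terminal -1, X#3); searched OO./X.O/X.X to 8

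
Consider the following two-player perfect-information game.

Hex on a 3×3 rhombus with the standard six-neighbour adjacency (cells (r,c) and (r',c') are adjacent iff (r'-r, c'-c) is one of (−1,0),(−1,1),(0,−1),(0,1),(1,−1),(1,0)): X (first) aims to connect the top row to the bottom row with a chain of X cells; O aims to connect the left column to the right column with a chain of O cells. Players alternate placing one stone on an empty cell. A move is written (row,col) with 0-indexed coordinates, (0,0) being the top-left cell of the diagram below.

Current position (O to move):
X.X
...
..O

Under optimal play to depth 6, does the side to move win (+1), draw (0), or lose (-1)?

value(X.X/.../..O, O) = +1

p1 O@[X.X/.../..O]: (0,1)[XOX/.../..O]-1 (1,0)[X.X/O../..O]-1 (1,1)[X.X/.O./..O]+1* (1,2)[X.X/..O/..O]-1 (2,0)[X.X/.../O.O]-1 (2,1)[X.X/.../.OO]-1
p2 X@[X.X/.O./..O]: (0,1)[XXX/.O./..O]-1* (1,0)[X.X/XO./..O]-1 (1,2)[X.X/.OX/..O]-1 (2,0)[X.X/.O./X.O]-1 (2,1)[X.X/.O./.XO]-1
p3 O@[XXX/.O./..O]: (1,0)[XXX/OO./..O]+1* (1,2)[XXX/.OO/..O]+1 (2,0)[XXX/.O./O.O]+1 (2,1)[XXX/.O./.OO]+1
p4 X@[XXX/OO./..O]: (1,2)[XXX/OOX/..O]-1* (2,0)[XXX/OO./X.O]-1 (2,1)[XXX/OO./.XO]-1
p5 O@[XXX/OOX/..O]: (2,0)[XXX/OOX/O.O]-1 (2,1)[XXX/OOX/.OO]+1*
p6 X@[XXX/OOX/.OO] terminal -1; root [X.X/.../..O] d6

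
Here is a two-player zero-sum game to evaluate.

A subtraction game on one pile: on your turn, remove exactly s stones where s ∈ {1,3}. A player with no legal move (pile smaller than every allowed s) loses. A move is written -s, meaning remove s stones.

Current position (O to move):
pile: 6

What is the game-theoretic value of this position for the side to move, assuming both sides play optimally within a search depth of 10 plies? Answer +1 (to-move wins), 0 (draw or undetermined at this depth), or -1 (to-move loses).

value(6, O) = -1

p1 O@[6]: -1[5]-1* -3[3]-1
p2 X@[5]: -1[4]+1* -3[2]+1
p3 O@[4]: -1[3]-1* -3[1]-1
p4 X@[3]: -1[2]+1* -3[0]+1
p5 O@[2]: -1[1]-1*
p6 X@[1]: -1[0]+1*
p7 O@[0] terminal -1; root [6] d10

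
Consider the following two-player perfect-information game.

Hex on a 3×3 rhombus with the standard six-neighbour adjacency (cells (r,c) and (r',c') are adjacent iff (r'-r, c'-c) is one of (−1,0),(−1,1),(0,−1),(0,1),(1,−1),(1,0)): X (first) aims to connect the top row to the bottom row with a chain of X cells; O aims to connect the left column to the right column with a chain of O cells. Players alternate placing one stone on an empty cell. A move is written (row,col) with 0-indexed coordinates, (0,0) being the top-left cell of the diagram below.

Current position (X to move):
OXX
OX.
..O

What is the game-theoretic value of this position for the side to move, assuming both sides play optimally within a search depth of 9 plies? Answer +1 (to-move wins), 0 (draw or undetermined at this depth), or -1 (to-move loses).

[OXX/OX./..O] X move#1: (1,2):+1/OXX/OXX/..O*, (2,0):+1/OXX/OX./X.O, (2,1):+1/OXX/OX./.XO
[OXX/OXX/..O] O move#2: (2,0):-1/OXX/OXX/O.O*, (2,1):-1/OXX/OXX/.OO
[OXX/OXX/O.O] X move#3: (2,1):+1/OXX/OXX/OXO*
[OXX/OXX/OXO] end (terminal -1, O#4); searched OXX/OX./..O to 9

value(OXX/OX./..O, X) = +1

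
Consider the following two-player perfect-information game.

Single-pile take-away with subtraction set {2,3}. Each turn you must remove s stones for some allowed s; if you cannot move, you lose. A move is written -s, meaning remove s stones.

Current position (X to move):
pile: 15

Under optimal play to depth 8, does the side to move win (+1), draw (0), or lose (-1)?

value(15, X) = -1

ply 1, X at 15 | -2=-1→13*; -3=-1→12
ply 2, O at 13 | -2=+1→11*; -3=+1→10
ply 3, X at 11 | -2=-1→9*; -3=-1→8
ply 4, O at 9 | -2=-1→7; -3=+1→6*
ply 5, X at 6 | -2=-1→4*; -3=-1→3
ply 6, O at 4 | -2=-1→2; -3=+1→1*
ply 7: 1 is terminal -1 (X); from 15 depth 8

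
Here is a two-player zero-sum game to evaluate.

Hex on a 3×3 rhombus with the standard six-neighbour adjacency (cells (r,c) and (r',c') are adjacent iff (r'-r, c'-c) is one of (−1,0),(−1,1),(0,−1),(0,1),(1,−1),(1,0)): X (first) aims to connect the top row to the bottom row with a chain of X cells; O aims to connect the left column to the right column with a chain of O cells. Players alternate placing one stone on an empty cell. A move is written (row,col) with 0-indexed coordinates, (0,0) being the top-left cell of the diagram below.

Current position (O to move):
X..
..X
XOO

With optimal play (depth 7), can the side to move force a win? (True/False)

p1 O@[X../..X/XOO]: (0,1)[XO./..X/XOO]-1* (0,2)[X.O/..X/XOO]-1 (1,0)[X../O.X/XOO]-1 (1,1)[X../.OX/XOO]-1
p2 X@[XO./..X/XOO]: (0,2)[XOX/..X/XOO]+1* (1,0)[XO./X.X/XOO]+1 (1,1)[XO./.XX/XOO]+1
p3 O@[XOX/..X/XOO]: (1,0)[XOX/O.X/XOO]-1* (1,1)[XOX/.OX/XOO]-1
p4 X@[XOX/O.X/XOO]: (1,1)[XOX/OXX/XOO]+1*
p5 O@[XOX/OXX/XOO] terminal -1; root [X../..X/XOO] d7

O winning at [X../..X/XOO]: False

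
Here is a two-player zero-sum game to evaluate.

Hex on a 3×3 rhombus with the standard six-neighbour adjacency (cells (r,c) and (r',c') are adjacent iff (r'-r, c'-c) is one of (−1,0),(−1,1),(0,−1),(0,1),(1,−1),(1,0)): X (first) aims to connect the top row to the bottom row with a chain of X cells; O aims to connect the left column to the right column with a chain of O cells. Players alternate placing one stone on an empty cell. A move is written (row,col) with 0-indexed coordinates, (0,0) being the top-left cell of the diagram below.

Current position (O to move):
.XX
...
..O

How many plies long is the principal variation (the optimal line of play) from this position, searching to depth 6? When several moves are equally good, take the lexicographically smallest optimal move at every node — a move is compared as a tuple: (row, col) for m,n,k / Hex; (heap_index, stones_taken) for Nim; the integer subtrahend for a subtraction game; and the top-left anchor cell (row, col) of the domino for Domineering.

PV length from [.XX/.../..O]: 5 plies

ply 1, O at .XX/.../..O | (0,0)=-1→OXX/.../..O; (1,0)=-1→.XX/O../..O; (1,1)=+1→.XX/.O./..O*; (1,2)=-1→.XX/..O/..O; (2,0)=-1→.XX/.../O.O; (2,1)=-1→.XX/.../.OO
ply 2, X at .XX/.O./..O | (0,0)=-1→XXX/.O./..O*; (1,0)=-1→.XX/XO./..O; (1,2)=-1→.XX/.OX/..O; (2,0)=-1→.XX/.O./X.O; (2,1)=-1→.XX/.O./.XO
ply 3, O at XXX/.O./..O | (1,0)=+1→XXX/OO./..O*; (1,2)=+1→XXX/.OO/..O; (2,0)=+1→XXX/.O./O.O; (2,1)=+1→XXX/.O./.OO
ply 4, X at XXX/OO./..O | (1,2)=-1→XXX/OOX/..O*; (2,0)=-1→XXX/OO./X.O; (2,1)=-1→XXX/OO./.XO
ply 5, O at XXX/OOX/..O | (2,0)=-1→XXX/OOX/O.O; (2,1)=+1→XXX/OOX/.OO*
ply 6: XXX/OOX/.OO is terminal -1 (X); from .XX/.../..O depth 6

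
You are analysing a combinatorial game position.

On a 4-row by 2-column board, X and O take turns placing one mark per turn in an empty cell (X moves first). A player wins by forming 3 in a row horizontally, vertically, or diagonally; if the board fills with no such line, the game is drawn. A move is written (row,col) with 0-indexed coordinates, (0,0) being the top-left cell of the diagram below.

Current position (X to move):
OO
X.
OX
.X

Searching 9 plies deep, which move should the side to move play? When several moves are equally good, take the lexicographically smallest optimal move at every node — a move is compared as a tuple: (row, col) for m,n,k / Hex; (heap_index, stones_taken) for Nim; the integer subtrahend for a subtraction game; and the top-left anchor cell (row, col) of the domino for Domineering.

X's best at [OO/X./OX/.X]: (1,1)

ply 1, X at OO/X./OX/.X | (1,1)=+1→OO/XX/OX/.X*; (3,0)=+0→OO/X./OX/XX
ply 2: OO/XX/OX/.X is terminal -1 (O); from OO/X./OX/.X depth 9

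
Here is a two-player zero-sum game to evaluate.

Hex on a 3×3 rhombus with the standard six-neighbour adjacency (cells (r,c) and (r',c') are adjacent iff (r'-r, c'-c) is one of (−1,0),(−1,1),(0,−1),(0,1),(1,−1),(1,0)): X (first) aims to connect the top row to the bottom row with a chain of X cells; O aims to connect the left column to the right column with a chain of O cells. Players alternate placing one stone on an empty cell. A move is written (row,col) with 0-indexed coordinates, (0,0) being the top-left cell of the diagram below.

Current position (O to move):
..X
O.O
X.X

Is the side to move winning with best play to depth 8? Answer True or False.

O winning at [..X/O.O/X.X]: True

p1 O@[..X/O.O/X.X]: (0,0)[O.X/O.O/X.X]-1 (0,1)[.OX/O.O/X.X]-1 (1,1)[..X/OOO/X.X]+1* (2,1)[..X/O.O/XOX]-1
p2 X@[..X/OOO/X.X] terminal -1; root [..X/O.O/X.X] d8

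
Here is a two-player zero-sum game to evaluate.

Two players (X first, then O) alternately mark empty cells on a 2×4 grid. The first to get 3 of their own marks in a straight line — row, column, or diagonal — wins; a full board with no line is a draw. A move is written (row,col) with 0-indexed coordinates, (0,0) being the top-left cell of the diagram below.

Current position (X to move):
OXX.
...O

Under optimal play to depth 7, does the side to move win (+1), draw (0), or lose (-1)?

p1 X@[OXX./...O]: (0,3)[OXXX/...O]+1* (1,0)[OXX./X..O]+0 (1,1)[OXX./.X.O]+0 (1,2)[OXX./..XO]+0
p2 O@[OXXX/...O] terminal -1; root [OXX./...O] d7

value(OXX./...O, X) = +1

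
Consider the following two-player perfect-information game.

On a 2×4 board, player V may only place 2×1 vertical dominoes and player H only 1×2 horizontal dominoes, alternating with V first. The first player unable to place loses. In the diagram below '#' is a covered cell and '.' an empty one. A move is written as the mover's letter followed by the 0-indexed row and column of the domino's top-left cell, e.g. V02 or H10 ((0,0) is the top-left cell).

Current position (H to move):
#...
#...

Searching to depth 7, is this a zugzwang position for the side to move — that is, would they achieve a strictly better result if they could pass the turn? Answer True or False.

ply 1, H at #.../#... | H01=+1→###./#...*; H02=+1→#.##/#...; H11=+1→#.../###.; H12=+1→#.../#.##
ply 2, V at ###./#... | V03=-1→####/#..#*
ply 3, H at ####/#..# | H11=+1→####/####*
ply 4: ####/#### is terminal -1 (V); from #.../#... depth 7
if H skipped the turn, V would face:
~ ply 1, V at #.../#... | V01=-1→##../##..; V02=+1→#.#./#.#.*; V03=-1→#..#/#..#
~ ply 2: #.#./#.#. is terminal -1 (H); from #.../#... depth 7
compare (H): move=+1 vs pass=-1

zugzwang(#.../#..., H) = False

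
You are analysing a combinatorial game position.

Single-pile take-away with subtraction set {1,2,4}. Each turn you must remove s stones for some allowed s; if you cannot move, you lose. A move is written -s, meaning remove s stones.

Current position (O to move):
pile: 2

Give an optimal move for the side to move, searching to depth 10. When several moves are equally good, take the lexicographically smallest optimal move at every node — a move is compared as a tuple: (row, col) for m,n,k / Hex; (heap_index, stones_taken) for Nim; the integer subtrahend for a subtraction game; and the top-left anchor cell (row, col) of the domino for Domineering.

O's best at [2]: -2

[2] O move#1: -1:-1/1, -2:+1/0*
[0] end (terminal -1, X#2); searched 2 to 10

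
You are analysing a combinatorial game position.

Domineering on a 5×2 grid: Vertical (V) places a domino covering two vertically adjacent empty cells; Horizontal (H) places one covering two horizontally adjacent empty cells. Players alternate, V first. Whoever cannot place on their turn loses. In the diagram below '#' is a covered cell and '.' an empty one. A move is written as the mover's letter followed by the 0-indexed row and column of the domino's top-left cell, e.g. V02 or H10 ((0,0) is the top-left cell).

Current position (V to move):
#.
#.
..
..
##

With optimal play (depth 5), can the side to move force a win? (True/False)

[#./#./../../##] V move#1: V01:-1/##/##/../../##, V11:-1/#./##/.#/../##, V20:+1/#./#./#./#./##*, V21:+1/#./#./.#/.#/##
[#./#./#./#./##] end (terminal -1, H#2); searched #./#./../../## to 5

V winning at [#./#./../../##]: True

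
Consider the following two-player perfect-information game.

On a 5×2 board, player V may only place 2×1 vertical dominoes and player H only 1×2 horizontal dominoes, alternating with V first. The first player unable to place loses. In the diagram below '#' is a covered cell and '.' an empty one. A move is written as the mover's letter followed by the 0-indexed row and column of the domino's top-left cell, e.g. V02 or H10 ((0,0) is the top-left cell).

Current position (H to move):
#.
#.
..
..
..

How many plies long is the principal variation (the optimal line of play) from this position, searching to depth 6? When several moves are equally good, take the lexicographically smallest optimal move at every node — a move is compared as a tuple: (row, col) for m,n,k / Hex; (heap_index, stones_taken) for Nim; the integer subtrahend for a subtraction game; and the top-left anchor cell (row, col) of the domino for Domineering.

PV length from [#./#./../../..]: 3 plies

[#./#./../../..] H move#1: H20:-1/#./#./##/../.., H30:+1/#./#./../##/..*, H40:-1/#./#./../../##
[#./#./../##/..] V move#2: V01:-1/##/##/../##/..*, V11:-1/#./##/.#/##/..
[##/##/../##/..] H move#3: H20:+1/##/##/##/##/..*, H40:+1/##/##/../##/##
[##/##/##/##/..] end (terminal -1, V#4); searched #./#./../../.. to 6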